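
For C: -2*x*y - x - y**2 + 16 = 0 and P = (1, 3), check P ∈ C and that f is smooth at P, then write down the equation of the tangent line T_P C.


Tangent line at P: -7*x - 8*y + 31 = 0.

Step 1: f(1, 3) = 0, so P lies on C.
Step 2: partial derivatives
  f_x(x, y) = -2*y - 1, f_y(x, y) = -2*x - 2*y.
  f_x(P) = -7, f_y(P) = -8 (gradient nonzero, so P is smooth).
Step 3: tangent line at P: -7·(x − 1) + -8·(y − 3) = 0.
Expanding: -7*x - 8*y + 31 = 0.


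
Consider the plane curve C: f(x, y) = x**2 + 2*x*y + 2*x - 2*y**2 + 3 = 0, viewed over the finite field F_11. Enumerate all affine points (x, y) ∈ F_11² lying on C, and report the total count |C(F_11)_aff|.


Affine F_11-points: {(2, 0), (2, 2), (3, 1), (3, 2), (4, 1), (4, 3), (7, 0), (7, 7), (10, 3), (10, 7)}; count = 10.

For each of the 121 pairs (x, y) ∈ F_11², evaluate f(x, y) mod 11. Record the zeros.
  x = 0: [0↦3, 1↦1, 2↦6, 3↦7, 4↦4, 5↦8, 6↦8, 7↦4, 8↦7, 9↦6, 10↦1]  zeros at y ∈ ∅
  x = 1: [0↦6, 1↦6, 2↦2, 3↦5, 4↦4, 5↦10, 6↦1, 7↦10, 8↦4, 9↦5, 10↦2]  zeros at y ∈ ∅
  x = 2: [0↦0, 1↦2, 2↦0, 3↦5, 4↦6, 5↦3, 6↦7, 7↦7, 8↦3, 9↦6, 10↦5]  zeros at y ∈ {0, 2}
  x = 3: [0↦7, 1↦0, 2↦0, 3↦7, 4↦10, 5↦9, 6↦4, 7↦6, 8↦4, 9↦9, 10↦10]  zeros at y ∈ {1, 2}
  x = 4: [0↦5, 1↦0, 2↦2, 3↦0, 4↦5, 5↦6, 6↦3, 7↦7, 8↦7, 9↦3, 10↦6]  zeros at y ∈ {1, 3}
  x = 5: [0↦5, 1↦2, 2↦6, 3↦6, 4↦2, 5↦5, 6↦4, 7↦10, 8↦1, 9↦10, 10↦4]  zeros at y ∈ ∅
  x = 6: [0↦7, 1↦6, 2↦1, 3↦3, 4↦1, 5↦6, 6↦7, 7↦4, 8↦8, 9↦8, 10↦4]  zeros at y ∈ ∅
  x = 7: [0↦0, 1↦1, 2↦9, 3↦2, 4↦2, 5↦9, 6↦1, 7↦0, 8↦6, 9↦8, 10↦6]  zeros at y ∈ {0, 7}
  x = 8: [0↦6, 1↦9, 2↦8, 3↦3, 4↦5, 5↦3, 6↦8, 7↦9, 8↦6, 9↦10, 10↦10]  zeros at y ∈ ∅
  x = 9: [0↦3, 1↦8, 2↦9, 3↦6, 4↦10, 5↦10, 6↦6, 7↦9, 8↦8, 9↦3, 10↦5]  zeros at y ∈ ∅
  x = 10: [0↦2, 1↦9, 2↦1, 3↦0, 4↦6, 5↦8, 6↦6, 7↦0, 8↦1, 9↦9, 10↦2]  zeros at y ∈ {3, 7}
Collecting zeros: affine points = {(2, 0), (2, 2), (3, 1), (3, 2), (4, 1), (4, 3), (7, 0), (7, 7), (10, 3), (10, 7)}.
Total count |C(F_11)_aff| = 10.


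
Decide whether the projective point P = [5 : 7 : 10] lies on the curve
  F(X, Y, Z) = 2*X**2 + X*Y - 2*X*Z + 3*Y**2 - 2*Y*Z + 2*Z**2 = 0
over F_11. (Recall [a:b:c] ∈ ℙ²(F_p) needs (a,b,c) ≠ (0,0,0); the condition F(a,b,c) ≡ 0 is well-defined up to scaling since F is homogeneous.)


F(5,7,10) ≡ 5 (mod 11); P is NOT on the curve.

Evaluate F(5, 7, 10) term-by-term (mod 11).
  2*X**2 ↦ 2·25·1·1 = 50
  X*Y ↦ 1·5·7·1 = 35
  -2*X*Z ↦ -2·5·1·10 = -100
  3*Y**2 ↦ 3·1·49·1 = 147
  -2*Y*Z ↦ -2·1·7·10 = -140
  2*Z**2 ↦ 2·1·1·100 = 200
Sum: F(5, 7, 10) = (50) + (35) + (-100) + (147) + (-140) + (200) = 192.
Reducing mod 11: 192 ≡ 5 (mod 11).
Since F(a, b, c) ≡ 5 ≠ 0 (mod 11), P does NOT lie on the curve.


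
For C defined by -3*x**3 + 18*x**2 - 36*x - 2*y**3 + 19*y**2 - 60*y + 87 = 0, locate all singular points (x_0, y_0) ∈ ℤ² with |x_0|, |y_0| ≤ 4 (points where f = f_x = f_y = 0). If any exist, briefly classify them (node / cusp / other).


Singular points: {(2, 3)}; classification: cusp.

Compute partial derivatives:
  f_x = -9*x**2 + 36*x - 36.
  f_y = -6*y**2 + 38*y - 60.
Scan x_0 ∈ {−4, ..., 4}. For each x_0, f_y(x_0, y) is a polynomial in y; find its integer roots y ∈ {−4, ..., 4}, then test f_x and f at those candidates.
  x = -4: f_y(-4, y) = -6*y**2 + 38*y - 60; vanishes at y ∈ {3}. (-4, 3): f_x = -324 ≠ 0.
  x = -3: f_y(-3, y) = -6*y**2 + 38*y - 60; vanishes at y ∈ {3}. (-3, 3): f_x = -225 ≠ 0.
  x = -2: f_y(-2, y) = -6*y**2 + 38*y - 60; vanishes at y ∈ {3}. (-2, 3): f_x = -144 ≠ 0.
  x = -1: f_y(-1, y) = -6*y**2 + 38*y - 60; vanishes at y ∈ {3}. (-1, 3): f_x = -81 ≠ 0.
  x = 0: f_y(0, y) = -6*y**2 + 38*y - 60; vanishes at y ∈ {3}. (0, 3): f_x = -36 ≠ 0.
  x = 1: f_y(1, y) = -6*y**2 + 38*y - 60; vanishes at y ∈ {3}. (1, 3): f_x = -9 ≠ 0.
  x = 2: f_y(2, y) = -6*y**2 + 38*y - 60; vanishes at y ∈ {3}. (2, 3): f_x = 0, f = 0 — SINGULAR.
  x = 3: f_y(3, y) = -6*y**2 + 38*y - 60; vanishes at y ∈ {3}. (3, 3): f_x = -9 ≠ 0.
  x = 4: f_y(4, y) = -6*y**2 + 38*y - 60; vanishes at y ∈ {3}. (4, 3): f_x = -36 ≠ 0.
Only singular point on the grid: (2, 3).
Classify: substitute x = 2 + u, y = 3 + v and expand: f = -3*u**3 - 2*v**3 + v**2.
No constant or linear terms (consistent with a singular point). Quadratic part: v**2. Cubic part: -3*u**3 - 2*v**3.
The quadratic part v**2 is a perfect square, so there is a single (double) tangent line v = 0, i.e. y = 3. Restricting the cubic part to that line (v = 0) leaves -3*u**3 ≠ 0, so f is not divisible by v and the branch is v² ≈ 3*u**3 to lowest order — this is a cusp.
Classification: cusp.


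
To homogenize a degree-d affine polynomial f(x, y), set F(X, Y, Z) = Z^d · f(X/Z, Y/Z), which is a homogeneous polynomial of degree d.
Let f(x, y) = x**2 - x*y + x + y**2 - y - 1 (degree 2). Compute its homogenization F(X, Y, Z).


F(X, Y, Z) = X**2 - X*Y + X*Z + Y**2 - Y*Z - Z**2

deg(f) = 2.
Substitute x = X/Z, y = Y/Z into f, then multiply by Z^2.
  monomial 1·x^2·y^0 ↦ 1·X^2·Y^0·Z^0.
  monomial -1·x^1·y^1 ↦ -1·X^1·Y^1·Z^0.
  monomial 1·x^1·y^0 ↦ 1·X^1·Y^0·Z^1.
  monomial 1·x^0·y^2 ↦ 1·X^0·Y^2·Z^0.
  monomial -1·x^0·y^1 ↦ -1·X^0·Y^1·Z^1.
  monomial -1·x^0·y^0 ↦ -1·X^0·Y^0·Z^2.
Collecting: F(X, Y, Z) = X**2 - X*Y + X*Z + Y**2 - Y*Z - Z**2.


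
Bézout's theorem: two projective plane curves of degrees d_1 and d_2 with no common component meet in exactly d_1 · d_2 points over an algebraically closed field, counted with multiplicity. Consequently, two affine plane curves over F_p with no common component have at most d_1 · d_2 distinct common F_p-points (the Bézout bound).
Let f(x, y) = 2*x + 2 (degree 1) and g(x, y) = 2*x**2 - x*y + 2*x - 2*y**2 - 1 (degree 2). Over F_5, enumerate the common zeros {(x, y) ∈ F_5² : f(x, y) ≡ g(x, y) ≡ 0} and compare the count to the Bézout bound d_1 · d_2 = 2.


Common zeros: ∅; count = 0; Bézout bound = 2.

deg(f) = 1, deg(g) = 2, so Bézout bound = 2.
Scan x ∈ F_5. For each x, list the y ∈ F_5 with f(x, y) ≡ 0 and those with g(x, y) ≡ 0 (mod 5); the common zeros in that column are the intersection.
  x = 0: f ≡ 0 at y ∈ ∅; g ≡ 0 at y ∈ ∅; common: ∅.
  x = 1: f ≡ 0 at y ∈ ∅; g ≡ 0 at y ∈ {1}; common: ∅.
  x = 2: f ≡ 0 at y ∈ ∅; g ≡ 0 at y ∈ ∅; common: ∅.
  x = 3: f ≡ 0 at y ∈ ∅; g ≡ 0 at y ∈ ∅; common: ∅.
  x = 4: f ≡ 0 at y ∈ {0, 1, 2, 3, 4}; g ≡ 0 at y ∈ ∅; common: ∅.
Collecting: common zeros = ∅, so the count is 0.
Comparison with the Bézout bound: 0 ≤ 2 = deg(f)·deg(g), as expected for curves with no common component (the affine F_5-count falls short of the bound because intersections may lie at infinity, over extension fields, or carry multiplicity).


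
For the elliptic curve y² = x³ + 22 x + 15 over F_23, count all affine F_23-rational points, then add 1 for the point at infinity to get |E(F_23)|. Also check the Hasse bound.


Affine points = {(3, 4), (3, 19), (4, 11), (4, 12), (6, 8), (6, 15), (7, 11), (7, 12), (8, 6), (8, 17), (10, 4), (10, 19), (11, 1), (11, 22), (12, 11), (12, 12), (14, 10), (14, 13), (16, 1), (16, 22), (17, 9), (17, 14), (19, 1), (19, 22), (21, 3), (21, 20)}; affine count = 26; |E(F_23)| = 27.

Discriminant check: Δ ∝ 4a³ + 27b² = 4·22³ + 27·15² = 4·10648 + 27·225 ≡ 22 (mod 23). Nonzero ⇒ E is nonsingular.
For each x ∈ F_23, compute rhs = x³ + 22·x + 15 mod 23, then count y ∈ F_23 with y² ≡ rhs.
  x = 0: rhs = 15, matching y values: none (0 points).
  x = 1: rhs = 15, matching y values: none (0 points).
  x = 2: rhs = 21, matching y values: none (0 points).
  x = 3: rhs = 16, matching y values: 4, 19 (2 points).
  x = 4: rhs = 6, matching y values: 11, 12 (2 points).
  x = 5: rhs = 20, matching y values: none (0 points).
  x = 6: rhs = 18, matching y values: 8, 15 (2 points).
  x = 7: rhs = 6, matching y values: 11, 12 (2 points).
  x = 8: rhs = 13, matching y values: 6, 17 (2 points).
  x = 9: rhs = 22, matching y values: none (0 points).
  x = 10: rhs = 16, matching y values: 4, 19 (2 points).
  x = 11: rhs = 1, matching y values: 1, 22 (2 points).
  x = 12: rhs = 6, matching y values: 11, 12 (2 points).
  x = 13: rhs = 14, matching y values: none (0 points).
  x = 14: rhs = 8, matching y values: 10, 13 (2 points).
  x = 15: rhs = 17, matching y values: none (0 points).
  x = 16: rhs = 1, matching y values: 1, 22 (2 points).
  x = 17: rhs = 12, matching y values: 9, 14 (2 points).
  x = 18: rhs = 10, matching y values: none (0 points).
  x = 19: rhs = 1, matching y values: 1, 22 (2 points).
  x = 20: rhs = 14, matching y values: none (0 points).
  x = 21: rhs = 9, matching y values: 3, 20 (2 points).
  x = 22: rhs = 15, matching y values: none (0 points).
Total affine count: 26.
Full point count |E(F_23)| = 26 + 1 = 27.
Hasse bound: |27 − (23+1)| = |3| = 3 ≤ 2√23 ≈ 9.5917 ✓.


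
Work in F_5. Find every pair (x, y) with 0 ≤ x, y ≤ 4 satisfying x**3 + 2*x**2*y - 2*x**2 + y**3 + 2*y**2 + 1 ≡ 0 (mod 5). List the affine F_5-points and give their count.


Affine F_5-points: {(1, 0), (1, 1), (1, 2), (2, 3), (3, 0)}; count = 5.

For each of the 25 pairs (x, y) ∈ F_5², evaluate f(x, y) mod 5. Record the zeros.
  x = 0: [0↦1, 1↦4, 2↦2, 3↦1, 4↦2]  zeros at y ∈ ∅
  x = 1: [0↦0, 1↦0, 2↦0, 3↦1, 4↦4]  zeros at y ∈ {0, 1, 2}
  x = 2: [0↦1, 1↦2, 2↦3, 3↦0, 4↦4]  zeros at y ∈ {3}
  x = 3: [0↦0, 1↦1, 2↦2, 3↦4, 4↦3]  zeros at y ∈ {0}
  x = 4: [0↦3, 1↦3, 2↦3, 3↦4, 4↦2]  zeros at y ∈ ∅
Collecting zeros: affine points = {(1, 0), (1, 1), (1, 2), (2, 3), (3, 0)}.
Total count |C(F_5)_aff| = 5.


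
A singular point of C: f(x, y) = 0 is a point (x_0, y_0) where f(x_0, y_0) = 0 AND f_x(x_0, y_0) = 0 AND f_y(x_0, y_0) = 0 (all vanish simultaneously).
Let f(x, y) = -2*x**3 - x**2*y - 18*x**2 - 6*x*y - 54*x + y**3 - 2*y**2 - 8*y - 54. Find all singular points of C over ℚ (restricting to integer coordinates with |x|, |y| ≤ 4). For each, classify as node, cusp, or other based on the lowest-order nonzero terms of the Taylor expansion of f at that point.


Singular points: {(-3, 1)}; classification: node.

Compute partial derivatives:
  f_x = -6*x**2 - 2*x*y - 36*x - 6*y - 54.
  f_y = -x**2 - 6*x + 3*y**2 - 4*y - 8.
Scan x_0 ∈ {−4, ..., 4}. For each x_0, f_y(x_0, y) is a polynomial in y; find its integer roots y ∈ {−4, ..., 4}, then test f_x and f at those candidates.
  x = -4: f_y(-4, y) = 3*y**2 - 4*y; vanishes at y ∈ {0}. (-4, 0): f_x = -6 ≠ 0.
  x = -3: f_y(-3, y) = 3*y**2 - 4*y + 1; vanishes at y ∈ {1}. (-3, 1): f_x = 0, f = 0 — SINGULAR.
  x = -2: f_y(-2, y) = 3*y**2 - 4*y; vanishes at y ∈ {0}. (-2, 0): f_x = -6 ≠ 0.
  x = -1: f_y(-1, y) = 3*y**2 - 4*y - 3; no integer root y with |y| ≤ 4.
  x = 0: f_y(0, y) = 3*y**2 - 4*y - 8; no integer root y with |y| ≤ 4.
  x = 1: f_y(1, y) = 3*y**2 - 4*y - 15; vanishes at y ∈ {3}. (1, 3): f_x = -120 ≠ 0.
  x = 2: f_y(2, y) = 3*y**2 - 4*y - 24; no integer root y with |y| ≤ 4.
  x = 3: f_y(3, y) = 3*y**2 - 4*y - 35; no integer root y with |y| ≤ 4.
  x = 4: f_y(4, y) = 3*y**2 - 4*y - 48; no integer root y with |y| ≤ 4.
Only singular point on the grid: (-3, 1).
Classify: substitute x = -3 + u, y = 1 + v and expand: f = -2*u**3 - u**2*v - u**2 + v**3 + v**2.
No constant or linear terms (consistent with a singular point). Quadratic part: -u**2 + v**2. Cubic part: -2*u**3 - u**2*v + v**3.
The quadratic part v**2 - u**2 = (v − u)(v + u) splits into two distinct linear factors, so there are two distinct tangent lines y − 1 = ±(x − -3) — this is a node (ordinary double point).
Classification: node.


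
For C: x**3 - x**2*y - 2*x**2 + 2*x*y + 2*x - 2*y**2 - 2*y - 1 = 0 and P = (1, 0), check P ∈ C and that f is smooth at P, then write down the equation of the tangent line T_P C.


Tangent line at P: x - y - 1 = 0.

Step 1: f(1, 0) = 0, so P lies on C.
Step 2: partial derivatives
  f_x(x, y) = 3*x**2 - 2*x*y - 4*x + 2*y + 2, f_y(x, y) = -x**2 + 2*x - 4*y - 2.
  f_x(P) = 1, f_y(P) = -1 (gradient nonzero, so P is smooth).
Step 3: tangent line at P: 1·(x − 1) + -1·(y − 0) = 0.
Expanding: x - y - 1 = 0.


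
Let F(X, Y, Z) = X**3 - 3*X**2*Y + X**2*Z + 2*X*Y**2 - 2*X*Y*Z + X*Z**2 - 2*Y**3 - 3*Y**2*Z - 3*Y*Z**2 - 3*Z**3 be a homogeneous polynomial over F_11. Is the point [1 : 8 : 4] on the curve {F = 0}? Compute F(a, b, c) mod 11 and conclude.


F(1,8,4) ≡ 3 (mod 11); P is NOT on the curve.

Evaluate F(1, 8, 4) term-by-term (mod 11).
  X**3 ↦ 1·1·1·1 = 1
  -3*X**2*Y ↦ -3·1·8·1 = -24
  X**2*Z ↦ 1·1·1·4 = 4
  2*X*Y**2 ↦ 2·1·64·1 = 128
  -2*X*Y*Z ↦ -2·1·8·4 = -64
  X*Z**2 ↦ 1·1·1·16 = 16
  -2*Y**3 ↦ -2·1·512·1 = -1024
  -3*Y**2*Z ↦ -3·1·64·4 = -768
  -3*Y*Z**2 ↦ -3·1·8·16 = -384
  -3*Z**3 ↦ -3·1·1·64 = -192
Sum: F(1, 8, 4) = (1) + (-24) + (4) + (128) + (-64) + (16) + (-1024) + (-768) + (-384) + (-192) = -2307.
Reducing mod 11: -2307 ≡ 3 (mod 11).
Since F(a, b, c) ≡ 3 ≠ 0 (mod 11), P does NOT lie on the curve.


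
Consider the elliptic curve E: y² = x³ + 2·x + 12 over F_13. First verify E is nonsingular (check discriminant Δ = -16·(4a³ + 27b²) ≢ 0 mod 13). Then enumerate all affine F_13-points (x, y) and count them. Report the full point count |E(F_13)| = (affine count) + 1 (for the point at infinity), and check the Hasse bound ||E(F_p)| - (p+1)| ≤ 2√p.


Affine points = {(0, 5), (0, 8), (5, 2), (5, 11), (11, 0), (12, 3), (12, 10)}; affine count = 7; |E(F_13)| = 8.

Discriminant check: Δ ∝ 4a³ + 27b² = 4·2³ + 27·12² = 4·8 + 27·144 ≡ 7 (mod 13). Nonzero ⇒ E is nonsingular.
For each x ∈ F_13, compute rhs = x³ + 2·x + 12 mod 13, then count y ∈ F_13 with y² ≡ rhs.
  x = 0: rhs = 12, matching y values: 5, 8 (2 points).
  x = 1: rhs = 2, matching y values: none (0 points).
  x = 2: rhs = 11, matching y values: none (0 points).
  x = 3: rhs = 6, matching y values: none (0 points).
  x = 4: rhs = 6, matching y values: none (0 points).
  x = 5: rhs = 4, matching y values: 2, 11 (2 points).
  x = 6: rhs = 6, matching y values: none (0 points).
  x = 7: rhs = 5, matching y values: none (0 points).
  x = 8: rhs = 7, matching y values: none (0 points).
  x = 9: rhs = 5, matching y values: none (0 points).
  x = 10: rhs = 5, matching y values: none (0 points).
  x = 11: rhs = 0, matching y values: 0 (1 points).
  x = 12: rhs = 9, matching y values: 3, 10 (2 points).
Total affine count: 7.
Full point count |E(F_13)| = 7 + 1 = 8.
Hasse bound: |8 − (13+1)| = |-6| = 6 ≤ 2√13 ≈ 7.2111 ✓.


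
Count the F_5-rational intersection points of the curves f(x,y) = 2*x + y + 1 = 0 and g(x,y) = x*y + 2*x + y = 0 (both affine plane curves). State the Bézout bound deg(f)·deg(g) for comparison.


Common zeros: ∅; count = 0; Bézout bound = 2.

deg(f) = 1, deg(g) = 2, so Bézout bound = 2.
Scan x ∈ F_5. For each x, list the y ∈ F_5 with f(x, y) ≡ 0 and those with g(x, y) ≡ 0 (mod 5); the common zeros in that column are the intersection.
  x = 0: f ≡ 0 at y ∈ {4}; g ≡ 0 at y ∈ {0}; common: ∅.
  x = 1: f ≡ 0 at y ∈ {2}; g ≡ 0 at y ∈ {4}; common: ∅.
  x = 2: f ≡ 0 at y ∈ {0}; g ≡ 0 at y ∈ {2}; common: ∅.
  x = 3: f ≡ 0 at y ∈ {3}; g ≡ 0 at y ∈ {1}; common: ∅.
  x = 4: f ≡ 0 at y ∈ {1}; g ≡ 0 at y ∈ ∅; common: ∅.
Collecting: common zeros = ∅, so the count is 0.
Comparison with the Bézout bound: 0 ≤ 2 = deg(f)·deg(g), as expected for curves with no common component (the affine F_5-count falls short of the bound because intersections may lie at infinity, over extension fields, or carry multiplicity).


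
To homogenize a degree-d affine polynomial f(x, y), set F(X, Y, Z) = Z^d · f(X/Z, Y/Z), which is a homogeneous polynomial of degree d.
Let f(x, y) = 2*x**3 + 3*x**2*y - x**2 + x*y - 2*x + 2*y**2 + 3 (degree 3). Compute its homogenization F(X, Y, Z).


F(X, Y, Z) = 2*X**3 + 3*X**2*Y - X**2*Z + X*Y*Z - 2*X*Z**2 + 2*Y**2*Z + 3*Z**3

deg(f) = 3.
Substitute x = X/Z, y = Y/Z into f, then multiply by Z^3.
  monomial 2·x^3·y^0 ↦ 2·X^3·Y^0·Z^0.
  monomial 3·x^2·y^1 ↦ 3·X^2·Y^1·Z^0.
  monomial -1·x^2·y^0 ↦ -1·X^2·Y^0·Z^1.
  monomial 1·x^1·y^1 ↦ 1·X^1·Y^1·Z^1.
  monomial -2·x^1·y^0 ↦ -2·X^1·Y^0·Z^2.
  monomial 2·x^0·y^2 ↦ 2·X^0·Y^2·Z^1.
  monomial 3·x^0·y^0 ↦ 3·X^0·Y^0·Z^3.
Collecting: F(X, Y, Z) = 2*X**3 + 3*X**2*Y - X**2*Z + X*Y*Z - 2*X*Z**2 + 2*Y**2*Z + 3*Z**3.


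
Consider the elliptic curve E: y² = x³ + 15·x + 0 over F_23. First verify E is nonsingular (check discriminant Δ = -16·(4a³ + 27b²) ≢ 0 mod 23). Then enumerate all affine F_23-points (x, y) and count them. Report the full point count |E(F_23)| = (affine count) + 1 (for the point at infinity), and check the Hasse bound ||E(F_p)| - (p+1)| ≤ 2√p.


Affine points = {(0, 0), (1, 4), (1, 19), (3, 7), (3, 16), (4, 3), (4, 20), (5, 4), (5, 19), (9, 6), (9, 17), (10, 0), (11, 1), (11, 22), (13, 0), (15, 9), (15, 14), (16, 9), (16, 14), (17, 4), (17, 19), (21, 10), (21, 13)}; affine count = 23; |E(F_23)| = 24.

Discriminant check: Δ ∝ 4a³ + 27b² = 4·15³ + 27·0² = 4·3375 + 27·0 ≡ 22 (mod 23). Nonzero ⇒ E is nonsingular.
For each x ∈ F_23, compute rhs = x³ + 15·x + 0 mod 23, then count y ∈ F_23 with y² ≡ rhs.
  x = 0: rhs = 0, matching y values: 0 (1 points).
  x = 1: rhs = 16, matching y values: 4, 19 (2 points).
  x = 2: rhs = 15, matching y values: none (0 points).
  x = 3: rhs = 3, matching y values: 7, 16 (2 points).
  x = 4: rhs = 9, matching y values: 3, 20 (2 points).
  x = 5: rhs = 16, matching y values: 4, 19 (2 points).
  x = 6: rhs = 7, matching y values: none (0 points).
  x = 7: rhs = 11, matching y values: none (0 points).
  x = 8: rhs = 11, matching y values: none (0 points).
  x = 9: rhs = 13, matching y values: 6, 17 (2 points).
  x = 10: rhs = 0, matching y values: 0 (1 points).
  x = 11: rhs = 1, matching y values: 1, 22 (2 points).
  x = 12: rhs = 22, matching y values: none (0 points).
  x = 13: rhs = 0, matching y values: 0 (1 points).
  x = 14: rhs = 10, matching y values: none (0 points).
  x = 15: rhs = 12, matching y values: 9, 14 (2 points).
  x = 16: rhs = 12, matching y values: 9, 14 (2 points).
  x = 17: rhs = 16, matching y values: 4, 19 (2 points).
  x = 18: rhs = 7, matching y values: none (0 points).
  x = 19: rhs = 14, matching y values: none (0 points).
  x = 20: rhs = 20, matching y values: none (0 points).
  x = 21: rhs = 8, matching y values: 10, 13 (2 points).
  x = 22: rhs = 7, matching y values: none (0 points).
Total affine count: 23.
Full point count |E(F_23)| = 23 + 1 = 24.
Hasse bound: |24 − (23+1)| = |0| = 0 ≤ 2√23 ≈ 9.5917 ✓.


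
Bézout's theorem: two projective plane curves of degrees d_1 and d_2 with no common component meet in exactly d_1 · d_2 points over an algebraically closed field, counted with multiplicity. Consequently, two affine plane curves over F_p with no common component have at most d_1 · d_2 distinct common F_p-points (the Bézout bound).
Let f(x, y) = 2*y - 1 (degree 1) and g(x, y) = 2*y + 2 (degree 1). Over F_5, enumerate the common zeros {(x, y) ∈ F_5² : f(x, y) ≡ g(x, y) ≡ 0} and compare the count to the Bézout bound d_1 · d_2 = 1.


Common zeros: ∅; count = 0; Bézout bound = 1.

deg(f) = 1, deg(g) = 1, so Bézout bound = 1.
Scan x ∈ F_5. For each x, list the y ∈ F_5 with f(x, y) ≡ 0 and those with g(x, y) ≡ 0 (mod 5); the common zeros in that column are the intersection.
  x = 0: f ≡ 0 at y ∈ {3}; g ≡ 0 at y ∈ {4}; common: ∅.
  x = 1: f ≡ 0 at y ∈ {3}; g ≡ 0 at y ∈ {4}; common: ∅.
  x = 2: f ≡ 0 at y ∈ {3}; g ≡ 0 at y ∈ {4}; common: ∅.
  x = 3: f ≡ 0 at y ∈ {3}; g ≡ 0 at y ∈ {4}; common: ∅.
  x = 4: f ≡ 0 at y ∈ {3}; g ≡ 0 at y ∈ {4}; common: ∅.
Collecting: common zeros = ∅, so the count is 0.
Comparison with the Bézout bound: 0 ≤ 1 = deg(f)·deg(g), as expected for curves with no common component (the affine F_5-count falls short of the bound because intersections may lie at infinity, over extension fields, or carry multiplicity).


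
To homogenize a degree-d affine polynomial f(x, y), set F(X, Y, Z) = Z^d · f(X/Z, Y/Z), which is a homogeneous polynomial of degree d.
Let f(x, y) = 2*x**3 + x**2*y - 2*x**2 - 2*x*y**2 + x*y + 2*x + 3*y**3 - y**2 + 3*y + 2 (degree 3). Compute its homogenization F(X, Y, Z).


F(X, Y, Z) = 2*X**3 + X**2*Y - 2*X**2*Z - 2*X*Y**2 + X*Y*Z + 2*X*Z**2 + 3*Y**3 - Y**2*Z + 3*Y*Z**2 + 2*Z**3

deg(f) = 3.
Substitute x = X/Z, y = Y/Z into f, then multiply by Z^3.
  monomial 2·x^3·y^0 ↦ 2·X^3·Y^0·Z^0.
  monomial 1·x^2·y^1 ↦ 1·X^2·Y^1·Z^0.
  monomial -2·x^2·y^0 ↦ -2·X^2·Y^0·Z^1.
  monomial -2·x^1·y^2 ↦ -2·X^1·Y^2·Z^0.
  monomial 1·x^1·y^1 ↦ 1·X^1·Y^1·Z^1.
  monomial 2·x^1·y^0 ↦ 2·X^1·Y^0·Z^2.
  monomial 3·x^0·y^3 ↦ 3·X^0·Y^3·Z^0.
  monomial -1·x^0·y^2 ↦ -1·X^0·Y^2·Z^1.
  monomial 3·x^0·y^1 ↦ 3·X^0·Y^1·Z^2.
  monomial 2·x^0·y^0 ↦ 2·X^0·Y^0·Z^3.
Collecting: F(X, Y, Z) = 2*X**3 + X**2*Y - 2*X**2*Z - 2*X*Y**2 + X*Y*Z + 2*X*Z**2 + 3*Y**3 - Y**2*Z + 3*Y*Z**2 + 2*Z**3.


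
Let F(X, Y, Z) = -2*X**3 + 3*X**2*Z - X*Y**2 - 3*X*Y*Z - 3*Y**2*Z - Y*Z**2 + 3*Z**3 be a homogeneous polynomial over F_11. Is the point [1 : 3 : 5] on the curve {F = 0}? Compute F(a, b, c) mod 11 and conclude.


F(1,3,5) ≡ 3 (mod 11); P is NOT on the curve.

Evaluate F(1, 3, 5) term-by-term (mod 11).
  -2*X**3 ↦ -2·1·1·1 = -2
  3*X**2*Z ↦ 3·1·1·5 = 15
  -X*Y**2 ↦ -1·1·9·1 = -9
  -3*X*Y*Z ↦ -3·1·3·5 = -45
  -3*Y**2*Z ↦ -3·1·9·5 = -135
  -Y*Z**2 ↦ -1·1·3·25 = -75
  3*Z**3 ↦ 3·1·1·125 = 375
Sum: F(1, 3, 5) = (-2) + (15) + (-9) + (-45) + (-135) + (-75) + (375) = 124.
Reducing mod 11: 124 ≡ 3 (mod 11).
Since F(a, b, c) ≡ 3 ≠ 0 (mod 11), P does NOT lie on the curve.


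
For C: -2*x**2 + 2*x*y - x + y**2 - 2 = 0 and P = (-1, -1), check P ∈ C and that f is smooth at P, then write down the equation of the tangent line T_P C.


Tangent line at P: x - 4*y - 3 = 0.

Step 1: f(-1, -1) = 0, so P lies on C.
Step 2: partial derivatives
  f_x(x, y) = -4*x + 2*y - 1, f_y(x, y) = 2*x + 2*y.
  f_x(P) = 1, f_y(P) = -4 (gradient nonzero, so P is smooth).
Step 3: tangent line at P: 1·(x − -1) + -4·(y − -1) = 0.
Expanding: x - 4*y - 3 = 0.


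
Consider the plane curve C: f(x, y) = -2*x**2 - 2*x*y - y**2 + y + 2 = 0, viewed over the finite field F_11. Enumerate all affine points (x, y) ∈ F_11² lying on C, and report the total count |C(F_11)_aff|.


Affine F_11-points: {(0, 2), (0, 10), (1, 0), (1, 10), (3, 1), (3, 5), (7, 1), (7, 8), (9, 2), (9, 3), (10, 0), (10, 3)}; count = 12.

For each of the 121 pairs (x, y) ∈ F_11², evaluate f(x, y) mod 11. Record the zeros.
  x = 0: [0↦2, 1↦2, 2↦0, 3↦7, 4↦1, 5↦4, 6↦5, 7↦4, 8↦1, 9↦7, 10↦0]  zeros at y ∈ {2, 10}
  x = 1: [0↦0, 1↦9, 2↦5, 3↦10, 4↦2, 5↦3, 6↦2, 7↦10, 8↦5, 9↦9, 10↦0]  zeros at y ∈ {0, 10}
  x = 2: [0↦5, 1↦1, 2↦6, 3↦9, 4↦10, 5↦9, 6↦6, 7↦1, 8↦5, 9↦7, 10↦7]  zeros at y ∈ ∅
  x = 3: [0↦6, 1↦0, 2↦3, 3↦4, 4↦3, 5↦0, 6↦6, 7↦10, 8↦1, 9↦1, 10↦10]  zeros at y ∈ {1, 5}
  x = 4: [0↦3, 1↦6, 2↦7, 3↦6, 4↦3, 5↦9, 6↦2, 7↦4, 8↦4, 9↦2, 10↦9]  zeros at y ∈ ∅
  x = 5: [0↦7, 1↦8, 2↦7, 3↦4, 4↦10, 5↦3, 6↦5, 7↦5, 8↦3, 9↦10, 10↦4]  zeros at y ∈ ∅
  x = 6: [0↦7, 1↦6, 2↦3, 3↦9, 4↦2, 5↦4, 6↦4, 7↦2, 8↦9, 9↦3, 10↦6]  zeros at y ∈ ∅
  x = 7: [0↦3, 1↦0, 2↦6, 3↦10, 4↦1, 5↦1, 6↦10, 7↦6, 8↦0, 9↦3, 10↦4]  zeros at y ∈ {1, 8}
  x = 8: [0↦6, 1↦1, 2↦5, 3↦7, 4↦7, 5↦5, 6↦1, 7↦6, 8↦9, 9↦10, 10↦9]  zeros at y ∈ ∅
  x = 9: [0↦5, 1↦9, 2↦0, 3↦0, 4↦9, 5↦5, 6↦10, 7↦2, 8↦3, 9↦2, 10↦10]  zeros at y ∈ {2, 3}
  x = 10: [0↦0, 1↦2, 2↦2, 3↦0, 4↦7, 5↦1, 6↦4, 7↦5, 8↦4, 9↦1, 10↦7]  zeros at y ∈ {0, 3}
Collecting zeros: affine points = {(0, 2), (0, 10), (1, 0), (1, 10), (3, 1), (3, 5), (7, 1), (7, 8), (9, 2), (9, 3), (10, 0), (10, 3)}.
Total count |C(F_11)_aff| = 12.


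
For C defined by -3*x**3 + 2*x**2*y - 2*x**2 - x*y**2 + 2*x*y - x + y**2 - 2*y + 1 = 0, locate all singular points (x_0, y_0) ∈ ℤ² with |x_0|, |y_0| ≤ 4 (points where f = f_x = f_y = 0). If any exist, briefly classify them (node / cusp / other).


Singular points: {(0, 1)}; classification: cusp.

Compute partial derivatives:
  f_x = -9*x**2 + 4*x*y - 4*x - y**2 + 2*y - 1.
  f_y = 2*x**2 - 2*x*y + 2*x + 2*y - 2.
Scan x_0 ∈ {−4, ..., 4}. For each x_0, f_y(x_0, y) is a polynomial in y; find its integer roots y ∈ {−4, ..., 4}, then test f_x and f at those candidates.
  x = -4: f_y(-4, y) = 10*y + 22; no integer root y with |y| ≤ 4.
  x = -3: f_y(-3, y) = 8*y + 10; no integer root y with |y| ≤ 4.
  x = -2: f_y(-2, y) = 6*y + 2; no integer root y with |y| ≤ 4.
  x = -1: f_y(-1, y) = 4*y - 2; no integer root y with |y| ≤ 4.
  x = 0: f_y(0, y) = 2*y - 2; vanishes at y ∈ {1}. (0, 1): f_x = 0, f = 0 — SINGULAR.
  x = 1: f_y(1, y) = 2; no integer root y with |y| ≤ 4.
  x = 2: f_y(2, y) = 10 - 2*y; no integer root y with |y| ≤ 4.
  x = 3: f_y(3, y) = 22 - 4*y; no integer root y with |y| ≤ 4.
  x = 4: f_y(4, y) = 38 - 6*y; no integer root y with |y| ≤ 4.
Only singular point on the grid: (0, 1).
Classify: substitute x = 0 + u, y = 1 + v and expand: f = -3*u**3 + 2*u**2*v - u*v**2 + v**2.
No constant or linear terms (consistent with a singular point). Quadratic part: v**2. Cubic part: -3*u**3 + 2*u**2*v - u*v**2.
The quadratic part v**2 is a perfect square, so there is a single (double) tangent line v = 0, i.e. y = 1. Restricting the cubic part to that line (v = 0) leaves -3*u**3 ≠ 0, so f is not divisible by v and the branch is v² ≈ 3*u**3 to lowest order — this is a cusp.
Classification: cusp.


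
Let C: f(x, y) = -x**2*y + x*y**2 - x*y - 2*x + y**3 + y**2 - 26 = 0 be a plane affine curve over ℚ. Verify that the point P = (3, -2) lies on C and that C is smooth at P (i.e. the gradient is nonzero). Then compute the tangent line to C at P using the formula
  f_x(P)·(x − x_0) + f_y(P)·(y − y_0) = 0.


Tangent line at P: 16*x - 16*y - 80 = 0.

Step 1: f(3, -2) = 0, so P lies on C.
Step 2: partial derivatives
  f_x(x, y) = -2*x*y + y**2 - y - 2, f_y(x, y) = -x**2 + 2*x*y - x + 3*y**2 + 2*y.
  f_x(P) = 16, f_y(P) = -16 (gradient nonzero, so P is smooth).
Step 3: tangent line at P: 16·(x − 3) + -16·(y − -2) = 0.
Expanding: 16*x - 16*y - 80 = 0.


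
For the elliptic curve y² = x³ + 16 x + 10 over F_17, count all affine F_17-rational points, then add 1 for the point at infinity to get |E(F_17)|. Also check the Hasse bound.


Affine points = {(2, 4), (2, 13), (3, 0), (4, 6), (4, 11), (6, 4), (6, 13), (8, 2), (8, 15), (9, 4), (9, 13), (11, 2), (11, 15), (12, 3), (12, 14), (13, 1), (13, 16), (15, 2), (15, 15)}; affine count = 19; |E(F_17)| = 20.

Discriminant check: Δ ∝ 4a³ + 27b² = 4·16³ + 27·10² = 4·4096 + 27·100 ≡ 10 (mod 17). Nonzero ⇒ E is nonsingular.
For each x ∈ F_17, compute rhs = x³ + 16·x + 10 mod 17, then count y ∈ F_17 with y² ≡ rhs.
  x = 0: rhs = 10, matching y values: none (0 points).
  x = 1: rhs = 10, matching y values: none (0 points).
  x = 2: rhs = 16, matching y values: 4, 13 (2 points).
  x = 3: rhs = 0, matching y values: 0 (1 points).
  x = 4: rhs = 2, matching y values: 6, 11 (2 points).
  x = 5: rhs = 11, matching y values: none (0 points).
  x = 6: rhs = 16, matching y values: 4, 13 (2 points).
  x = 7: rhs = 6, matching y values: none (0 points).
  x = 8: rhs = 4, matching y values: 2, 15 (2 points).
  x = 9: rhs = 16, matching y values: 4, 13 (2 points).
  x = 10: rhs = 14, matching y values: none (0 points).
  x = 11: rhs = 4, matching y values: 2, 15 (2 points).
  x = 12: rhs = 9, matching y values: 3, 14 (2 points).
  x = 13: rhs = 1, matching y values: 1, 16 (2 points).
  x = 14: rhs = 3, matching y values: none (0 points).
  x = 15: rhs = 4, matching y values: 2, 15 (2 points).
  x = 16: rhs = 10, matching y values: none (0 points).
Total affine count: 19.
Full point count |E(F_17)| = 19 + 1 = 20.
Hasse bound: |20 − (17+1)| = |2| = 2 ≤ 2√17 ≈ 8.2462 ✓.


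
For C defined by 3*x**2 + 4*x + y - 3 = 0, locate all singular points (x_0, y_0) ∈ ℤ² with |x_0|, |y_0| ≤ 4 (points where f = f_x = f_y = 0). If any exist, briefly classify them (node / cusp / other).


No singular points in the scanned grid; C is smooth there.

Compute partial derivatives:
  f_x = 6*x + 4.
  f_y = 1.
f_y = 1 is a nonzero constant, so f_y never vanishes: no point (x, y) can satisfy f = f_x = f_y = 0. In particular no (x, y) ∈ {−4, ..., 4}² is singular; the curve is smooth.


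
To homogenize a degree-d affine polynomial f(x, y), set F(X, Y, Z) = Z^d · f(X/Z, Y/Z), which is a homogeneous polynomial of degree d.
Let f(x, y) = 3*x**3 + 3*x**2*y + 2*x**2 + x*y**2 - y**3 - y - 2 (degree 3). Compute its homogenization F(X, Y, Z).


F(X, Y, Z) = 3*X**3 + 3*X**2*Y + 2*X**2*Z + X*Y**2 - Y**3 - Y*Z**2 - 2*Z**3

deg(f) = 3.
Substitute x = X/Z, y = Y/Z into f, then multiply by Z^3.
  monomial 3·x^3·y^0 ↦ 3·X^3·Y^0·Z^0.
  monomial 3·x^2·y^1 ↦ 3·X^2·Y^1·Z^0.
  monomial 2·x^2·y^0 ↦ 2·X^2·Y^0·Z^1.
  monomial 1·x^1·y^2 ↦ 1·X^1·Y^2·Z^0.
  monomial -1·x^0·y^3 ↦ -1·X^0·Y^3·Z^0.
  monomial -1·x^0·y^1 ↦ -1·X^0·Y^1·Z^2.
  monomial -2·x^0·y^0 ↦ -2·X^0·Y^0·Z^3.
Collecting: F(X, Y, Z) = 3*X**3 + 3*X**2*Y + 2*X**2*Z + X*Y**2 - Y**3 - Y*Z**2 - 2*Z**3.


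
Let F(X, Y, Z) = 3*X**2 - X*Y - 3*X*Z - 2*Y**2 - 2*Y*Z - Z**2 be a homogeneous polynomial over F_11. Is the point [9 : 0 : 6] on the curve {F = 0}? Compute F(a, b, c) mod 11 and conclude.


F(9,0,6) ≡ 1 (mod 11); P is NOT on the curve.

Evaluate F(9, 0, 6) term-by-term (mod 11).
  3*X**2 ↦ 3·81·1·1 = 243
  -X*Y ↦ -1·9·0·1 = 0
  -3*X*Z ↦ -3·9·1·6 = -162
  -2*Y**2 ↦ -2·1·0·1 = 0
  -2*Y*Z ↦ -2·1·0·6 = 0
  -Z**2 ↦ -1·1·1·36 = -36
Sum: F(9, 0, 6) = (243) + (0) + (-162) + (0) + (0) + (-36) = 45.
Reducing mod 11: 45 ≡ 1 (mod 11).
Since F(a, b, c) ≡ 1 ≠ 0 (mod 11), P does NOT lie on the curve.


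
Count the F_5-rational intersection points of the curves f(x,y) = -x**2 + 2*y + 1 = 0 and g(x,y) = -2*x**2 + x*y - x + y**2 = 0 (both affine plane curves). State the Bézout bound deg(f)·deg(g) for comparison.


Common zeros: ∅; count = 0; Bézout bound = 4.

deg(f) = 2, deg(g) = 2, so Bézout bound = 4.
Scan x ∈ F_5. For each x, list the y ∈ F_5 with f(x, y) ≡ 0 and those with g(x, y) ≡ 0 (mod 5); the common zeros in that column are the intersection.
  x = 0: f ≡ 0 at y ∈ {2}; g ≡ 0 at y ∈ {0}; common: ∅.
  x = 1: f ≡ 0 at y ∈ {0}; g ≡ 0 at y ∈ ∅; common: ∅.
  x = 2: f ≡ 0 at y ∈ {4}; g ≡ 0 at y ∈ {0, 3}; common: ∅.
  x = 3: f ≡ 0 at y ∈ {4}; g ≡ 0 at y ∈ ∅; common: ∅.
  x = 4: f ≡ 0 at y ∈ {0}; g ≡ 0 at y ∈ {3}; common: ∅.
Collecting: common zeros = ∅, so the count is 0.
Comparison with the Bézout bound: 0 ≤ 4 = deg(f)·deg(g), as expected for curves with no common component (the affine F_5-count falls short of the bound because intersections may lie at infinity, over extension fields, or carry multiplicity).


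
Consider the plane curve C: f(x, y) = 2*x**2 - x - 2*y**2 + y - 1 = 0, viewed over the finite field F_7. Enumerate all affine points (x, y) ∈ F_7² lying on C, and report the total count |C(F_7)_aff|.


Affine F_7-points: {(0, 2), (1, 0), (1, 4), (3, 0), (3, 4), (4, 2)}; count = 6.

For each of the 49 pairs (x, y) ∈ F_7², evaluate f(x, y) mod 7. Record the zeros.
  x = 0: [0↦6, 1↦5, 2↦0, 3↦5, 4↦6, 5↦3, 6↦3]  zeros at y ∈ {2}
  x = 1: [0↦0, 1↦6, 2↦1, 3↦6, 4↦0, 5↦4, 6↦4]  zeros at y ∈ {0, 4}
  x = 2: [0↦5, 1↦4, 2↦6, 3↦4, 4↦5, 5↦2, 6↦2]  zeros at y ∈ ∅
  x = 3: [0↦0, 1↦6, 2↦1, 3↦6, 4↦0, 5↦4, 6↦4]  zeros at y ∈ {0, 4}
  x = 4: [0↦6, 1↦5, 2↦0, 3↦5, 4↦6, 5↦3, 6↦3]  zeros at y ∈ {2}
  x = 5: [0↦2, 1↦1, 2↦3, 3↦1, 4↦2, 5↦6, 6↦6]  zeros at y ∈ ∅
  x = 6: [0↦2, 1↦1, 2↦3, 3↦1, 4↦2, 5↦6, 6↦6]  zeros at y ∈ ∅
Collecting zeros: affine points = {(0, 2), (1, 0), (1, 4), (3, 0), (3, 4), (4, 2)}.
Total count |C(F_7)_aff| = 6.


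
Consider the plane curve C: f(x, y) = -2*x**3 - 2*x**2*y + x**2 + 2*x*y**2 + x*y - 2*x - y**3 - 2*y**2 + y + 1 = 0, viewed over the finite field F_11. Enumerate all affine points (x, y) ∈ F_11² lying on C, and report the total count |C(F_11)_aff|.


Affine F_11-points: {(1, 4), (2, 9), (3, 8), (4, 9), (6, 0), (6, 3), (6, 7), (10, 2)}; count = 8.

For each of the 121 pairs (x, y) ∈ F_11², evaluate f(x, y) mod 11. Record the zeros.
  x = 0: [0↦1, 1↦10, 2↦9, 3↦3, 4↦8, 5↦7, 6↦5, 7↦7, 8↦7, 9↦10, 10↦10]  zeros at y ∈ ∅
  x = 1: [0↦9, 1↦8, 2↦1, 3↦4, 4↦0, 5↦5, 6↦2, 7↦7, 8↦3, 9↦6, 10↦10]  zeros at y ∈ {4}
  x = 2: [0↦7, 1↦3, 2↦8, 3↦5, 4↦10, 5↦6, 6↦9, 7↦2, 8↦1, 9↦0, 10↦4]  zeros at y ∈ {9}
  x = 3: [0↦5, 1↦5, 2↦7, 3↦5, 4↦4, 5↦9, 6↦3, 7↦2, 8↦0, 9↦2, 10↦2]  zeros at y ∈ {8}
  x = 4: [0↦2, 1↦2, 2↦8, 3↦3, 4↦3, 5↦2, 6↦5, 7↦6, 8↦10, 9↦0, 10↦3]  zeros at y ∈ {9}
  x = 5: [0↦8, 1↦4, 2↦10, 3↦9, 4↦6, 5↦6, 6↦3, 7↦2, 8↦8, 9↦4, 10↦6]  zeros at y ∈ ∅
  x = 6: [0↦0, 1↦10, 2↦1, 3↦0, 4↦1, 5↦9, 6↦7, 7↦0, 8↦4, 9↦2, 10↦10]  zeros at y ∈ {0, 3, 7}
  x = 7: [0↦10, 1↦8, 2↦2, 3↦8, 4↦9, 5↦10, 6↦5, 7↦10, 8↦8, 9↦4, 10↦3]  zeros at y ∈ ∅
  x = 8: [0↦4, 1↦8, 2↦1, 3↦10, 4↦7, 5↦8, 6↦7, 7↦9, 8↦8, 9↦9, 10↦6]  zeros at y ∈ ∅
  x = 9: [0↦3, 1↦9, 2↦8, 3↦5, 4↦5, 5↦2, 6↦1, 7↦7, 8↦3, 9↦5, 10↦7]  zeros at y ∈ ∅
  x = 10: [0↦6, 1↦10, 2↦0, 3↦3, 4↦2, 5↦2, 6↦8, 7↦3, 8↦3, 9↦2, 10↦5]  zeros at y ∈ {2}
Collecting zeros: affine points = {(1, 4), (2, 9), (3, 8), (4, 9), (6, 0), (6, 3), (6, 7), (10, 2)}.
Total count |C(F_11)_aff| = 8.


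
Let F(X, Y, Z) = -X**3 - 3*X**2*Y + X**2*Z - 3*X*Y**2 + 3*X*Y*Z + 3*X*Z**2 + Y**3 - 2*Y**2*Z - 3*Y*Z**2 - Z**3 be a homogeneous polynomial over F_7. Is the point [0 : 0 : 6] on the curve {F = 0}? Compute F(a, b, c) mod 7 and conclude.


F(0,0,6) ≡ 1 (mod 7); P is NOT on the curve.

Evaluate F(0, 0, 6) term-by-term (mod 7).
  -X**3 ↦ -1·0·1·1 = 0
  -3*X**2*Y ↦ -3·0·0·1 = 0
  X**2*Z ↦ 1·0·1·6 = 0
  -3*X*Y**2 ↦ -3·0·0·1 = 0
  3*X*Y*Z ↦ 3·0·0·6 = 0
  3*X*Z**2 ↦ 3·0·1·36 = 0
  Y**3 ↦ 1·1·0·1 = 0
  -2*Y**2*Z ↦ -2·1·0·6 = 0
  -3*Y*Z**2 ↦ -3·1·0·36 = 0
  -Z**3 ↦ -1·1·1·216 = -216
Sum: F(0, 0, 6) = (0) + (0) + (0) + (0) + (0) + (0) + (0) + (0) + (0) + (-216) = -216.
Reducing mod 7: -216 ≡ 1 (mod 7).
Since F(a, b, c) ≡ 1 ≠ 0 (mod 7), P does NOT lie on the curve.


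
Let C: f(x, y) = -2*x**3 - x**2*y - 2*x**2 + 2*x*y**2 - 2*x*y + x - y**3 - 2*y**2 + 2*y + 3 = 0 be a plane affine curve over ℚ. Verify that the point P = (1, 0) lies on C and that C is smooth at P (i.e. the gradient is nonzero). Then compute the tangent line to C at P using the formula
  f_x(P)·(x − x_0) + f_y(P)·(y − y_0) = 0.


Tangent line at P: -9*x - y + 9 = 0.

Step 1: f(1, 0) = 0, so P lies on C.
Step 2: partial derivatives
  f_x(x, y) = -6*x**2 - 2*x*y - 4*x + 2*y**2 - 2*y + 1, f_y(x, y) = -x**2 + 4*x*y - 2*x - 3*y**2 - 4*y + 2.
  f_x(P) = -9, f_y(P) = -1 (gradient nonzero, so P is smooth).
Step 3: tangent line at P: -9·(x − 1) + -1·(y − 0) = 0.
Expanding: -9*x - y + 9 = 0.


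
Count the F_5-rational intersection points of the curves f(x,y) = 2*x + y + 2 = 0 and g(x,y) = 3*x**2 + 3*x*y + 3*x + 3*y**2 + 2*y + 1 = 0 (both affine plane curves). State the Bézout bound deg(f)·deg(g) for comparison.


Common zeros: {(1, 1)}; count = 1; Bézout bound = 2.

deg(f) = 1, deg(g) = 2, so Bézout bound = 2.
Scan x ∈ F_5. For each x, list the y ∈ F_5 with f(x, y) ≡ 0 and those with g(x, y) ≡ 0 (mod 5); the common zeros in that column are the intersection.
  x = 0: f ≡ 0 at y ∈ {3}; g ≡ 0 at y ∈ ∅; common: ∅.
  x = 1: f ≡ 0 at y ∈ {1}; g ≡ 0 at y ∈ {1, 4}; common: {1}.
  x = 2: f ≡ 0 at y ∈ {4}; g ≡ 0 at y ∈ {1, 3}; common: ∅.
  x = 3: f ≡ 0 at y ∈ {2}; g ≡ 0 at y ∈ ∅; common: ∅.
  x = 4: f ≡ 0 at y ∈ {0}; g ≡ 0 at y ∈ {3, 4}; common: ∅.
Collecting: common zeros = {(1, 1)}, so the count is 1.
Comparison with the Bézout bound: 1 ≤ 2 = deg(f)·deg(g), as expected for curves with no common component (the affine F_5-count falls short of the bound because intersections may lie at infinity, over extension fields, or carry multiplicity).


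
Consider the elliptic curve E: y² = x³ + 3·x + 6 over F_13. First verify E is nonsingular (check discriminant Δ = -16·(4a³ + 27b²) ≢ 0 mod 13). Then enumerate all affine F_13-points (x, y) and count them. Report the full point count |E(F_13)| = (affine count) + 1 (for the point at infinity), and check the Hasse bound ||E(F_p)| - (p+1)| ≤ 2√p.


Affine points = {(1, 6), (1, 7), (3, 4), (3, 9), (4, 2), (4, 11), (5, 4), (5, 9), (8, 3), (8, 10), (10, 3), (10, 10)}; affine count = 12; |E(F_13)| = 13.

Discriminant check: Δ ∝ 4a³ + 27b² = 4·3³ + 27·6² = 4·27 + 27·36 ≡ 1 (mod 13). Nonzero ⇒ E is nonsingular.
For each x ∈ F_13, compute rhs = x³ + 3·x + 6 mod 13, then count y ∈ F_13 with y² ≡ rhs.
  x = 0: rhs = 6, matching y values: none (0 points).
  x = 1: rhs = 10, matching y values: 6, 7 (2 points).
  x = 2: rhs = 7, matching y values: none (0 points).
  x = 3: rhs = 3, matching y values: 4, 9 (2 points).
  x = 4: rhs = 4, matching y values: 2, 11 (2 points).
  x = 5: rhs = 3, matching y values: 4, 9 (2 points).
  x = 6: rhs = 6, matching y values: none (0 points).
  x = 7: rhs = 6, matching y values: none (0 points).
  x = 8: rhs = 9, matching y values: 3, 10 (2 points).
  x = 9: rhs = 8, matching y values: none (0 points).
  x = 10: rhs = 9, matching y values: 3, 10 (2 points).
  x = 11: rhs = 5, matching y values: none (0 points).
  x = 12: rhs = 2, matching y values: none (0 points).
Total affine count: 12.
Full point count |E(F_13)| = 12 + 1 = 13.
Hasse bound: |13 − (13+1)| = |-1| = 1 ≤ 2√13 ≈ 7.2111 ✓.


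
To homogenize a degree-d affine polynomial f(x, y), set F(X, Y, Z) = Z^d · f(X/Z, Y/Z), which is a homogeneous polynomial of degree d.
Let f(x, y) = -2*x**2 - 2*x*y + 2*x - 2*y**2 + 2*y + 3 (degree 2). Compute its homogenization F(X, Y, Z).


F(X, Y, Z) = -2*X**2 - 2*X*Y + 2*X*Z - 2*Y**2 + 2*Y*Z + 3*Z**2

deg(f) = 2.
Substitute x = X/Z, y = Y/Z into f, then multiply by Z^2.
  monomial -2·x^2·y^0 ↦ -2·X^2·Y^0·Z^0.
  monomial -2·x^1·y^1 ↦ -2·X^1·Y^1·Z^0.
  monomial 2·x^1·y^0 ↦ 2·X^1·Y^0·Z^1.
  monomial -2·x^0·y^2 ↦ -2·X^0·Y^2·Z^0.
  monomial 2·x^0·y^1 ↦ 2·X^0·Y^1·Z^1.
  monomial 3·x^0·y^0 ↦ 3·X^0·Y^0·Z^2.
Collecting: F(X, Y, Z) = -2*X**2 - 2*X*Y + 2*X*Z - 2*Y**2 + 2*Y*Z + 3*Z**2.


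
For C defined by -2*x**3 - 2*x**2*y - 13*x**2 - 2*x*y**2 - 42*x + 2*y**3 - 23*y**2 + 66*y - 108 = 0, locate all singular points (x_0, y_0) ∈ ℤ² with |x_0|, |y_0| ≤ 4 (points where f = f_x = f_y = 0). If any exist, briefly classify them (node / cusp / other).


Singular points: {(-3, 3)}; classification: node.

Compute partial derivatives:
  f_x = -6*x**2 - 4*x*y - 26*x - 2*y**2 - 42.
  f_y = -2*x**2 - 4*x*y + 6*y**2 - 46*y + 66.
Scan x_0 ∈ {−4, ..., 4}. For each x_0, f_y(x_0, y) is a polynomial in y; find its integer roots y ∈ {−4, ..., 4}, then test f_x and f at those candidates.
  x = -4: f_y(-4, y) = 6*y**2 - 30*y + 34; no integer root y with |y| ≤ 4.
  x = -3: f_y(-3, y) = 6*y**2 - 34*y + 48; vanishes at y ∈ {3}. (-3, 3): f_x = 0, f = 0 — SINGULAR.
  x = -2: f_y(-2, y) = 6*y**2 - 38*y + 58; no integer root y with |y| ≤ 4.
  x = -1: f_y(-1, y) = 6*y**2 - 42*y + 64; no integer root y with |y| ≤ 4.
  x = 0: f_y(0, y) = 6*y**2 - 46*y + 66; no integer root y with |y| ≤ 4.
  x = 1: f_y(1, y) = 6*y**2 - 50*y + 64; no integer root y with |y| ≤ 4.
  x = 2: f_y(2, y) = 6*y**2 - 54*y + 58; no integer root y with |y| ≤ 4.
  x = 3: f_y(3, y) = 6*y**2 - 58*y + 48; no integer root y with |y| ≤ 4.
  x = 4: f_y(4, y) = 6*y**2 - 62*y + 34; no integer root y with |y| ≤ 4.
Only singular point on the grid: (-3, 3).
Classify: substitute x = -3 + u, y = 3 + v and expand: f = -2*u**3 - 2*u**2*v - u**2 - 2*u*v**2 + 2*v**3 + v**2.
No constant or linear terms (consistent with a singular point). Quadratic part: -u**2 + v**2. Cubic part: -2*u**3 - 2*u**2*v - 2*u*v**2 + 2*v**3.
The quadratic part v**2 - u**2 = (v − u)(v + u) splits into two distinct linear factors, so there are two distinct tangent lines y − 3 = ±(x − -3) — this is a node (ordinary double point).
Classification: node.
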